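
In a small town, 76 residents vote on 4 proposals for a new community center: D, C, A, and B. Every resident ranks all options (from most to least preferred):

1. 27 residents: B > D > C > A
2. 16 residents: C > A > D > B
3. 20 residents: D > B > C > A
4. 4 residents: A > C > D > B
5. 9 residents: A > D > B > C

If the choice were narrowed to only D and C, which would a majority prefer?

D

Voters preferring D to C: 56; preferring C to D: 20.
D wins the head-to-head.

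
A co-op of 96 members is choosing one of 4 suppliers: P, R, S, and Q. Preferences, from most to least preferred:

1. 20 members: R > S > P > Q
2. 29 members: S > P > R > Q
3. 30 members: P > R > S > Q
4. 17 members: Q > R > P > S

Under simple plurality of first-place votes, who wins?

First-place votes: P 30, R 20, S 29, Q 17.
P has the most first-place votes.

P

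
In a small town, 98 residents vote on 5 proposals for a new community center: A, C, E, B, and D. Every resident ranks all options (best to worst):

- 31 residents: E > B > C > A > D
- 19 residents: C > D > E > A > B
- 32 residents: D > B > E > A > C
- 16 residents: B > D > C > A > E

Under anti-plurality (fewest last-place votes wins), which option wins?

A

Last-place votes: A 0, C 32, E 16, B 19, D 31.
A is ranked last by the fewest voters, so A wins.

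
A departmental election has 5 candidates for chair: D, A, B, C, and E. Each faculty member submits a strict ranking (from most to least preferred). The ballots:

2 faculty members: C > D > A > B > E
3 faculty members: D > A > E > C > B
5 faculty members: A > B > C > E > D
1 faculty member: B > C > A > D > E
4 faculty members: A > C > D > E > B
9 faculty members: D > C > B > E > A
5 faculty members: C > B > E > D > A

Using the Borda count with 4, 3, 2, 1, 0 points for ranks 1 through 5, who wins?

D: 2·3 + 3·4 + 5·0 + 1·1 + 4·2 + 9·4 + 5·1 = 68
A: 2·2 + 3·3 + 5·4 + 1·2 + 4·4 + 9·0 + 5·0 = 51
B: 2·1 + 3·0 + 5·3 + 1·4 + 4·0 + 9·2 + 5·3 = 54
C: 2·4 + 3·1 + 5·2 + 1·3 + 4·3 + 9·3 + 5·4 = 83
E: 2·0 + 3·2 + 5·1 + 1·0 + 4·1 + 9·1 + 5·2 = 34
C has the highest Borda score (83).

C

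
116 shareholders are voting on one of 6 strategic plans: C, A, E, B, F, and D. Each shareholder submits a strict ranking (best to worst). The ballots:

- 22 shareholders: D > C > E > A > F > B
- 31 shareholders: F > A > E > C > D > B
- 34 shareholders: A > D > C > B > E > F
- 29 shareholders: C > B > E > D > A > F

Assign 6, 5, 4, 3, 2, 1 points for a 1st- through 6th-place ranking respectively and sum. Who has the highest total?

C: 22·5 + 31·3 + 34·4 + 29·6 = 513
A: 22·3 + 31·5 + 34·6 + 29·2 = 483
E: 22·4 + 31·4 + 34·2 + 29·4 = 396
B: 22·1 + 31·1 + 34·3 + 29·5 = 300
F: 22·2 + 31·6 + 34·1 + 29·1 = 293
D: 22·6 + 31·2 + 34·5 + 29·3 = 451
C has the highest Borda score (513).

C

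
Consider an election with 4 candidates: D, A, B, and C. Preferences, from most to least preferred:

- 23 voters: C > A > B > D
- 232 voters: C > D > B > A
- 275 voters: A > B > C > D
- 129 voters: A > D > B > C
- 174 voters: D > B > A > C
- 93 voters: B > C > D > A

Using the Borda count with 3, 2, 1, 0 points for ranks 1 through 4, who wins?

B

D: 23·0 + 232·2 + 275·0 + 129·2 + 174·3 + 93·1 = 1337
A: 23·2 + 232·0 + 275·3 + 129·3 + 174·1 + 93·0 = 1432
B: 23·1 + 232·1 + 275·2 + 129·1 + 174·2 + 93·3 = 1561
C: 23·3 + 232·3 + 275·1 + 129·0 + 174·0 + 93·2 = 1226
B has the highest Borda score (1561).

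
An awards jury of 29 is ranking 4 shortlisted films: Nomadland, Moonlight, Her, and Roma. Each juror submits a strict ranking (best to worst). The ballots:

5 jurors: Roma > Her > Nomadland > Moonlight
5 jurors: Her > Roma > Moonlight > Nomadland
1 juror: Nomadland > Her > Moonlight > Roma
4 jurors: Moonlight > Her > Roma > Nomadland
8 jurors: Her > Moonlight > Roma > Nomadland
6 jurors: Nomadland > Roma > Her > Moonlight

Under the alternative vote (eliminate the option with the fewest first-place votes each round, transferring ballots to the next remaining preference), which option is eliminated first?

Round 1: Nomadland 7, Moonlight 4, Her 13, Roma 5. Eliminate Moonlight.

Moonlight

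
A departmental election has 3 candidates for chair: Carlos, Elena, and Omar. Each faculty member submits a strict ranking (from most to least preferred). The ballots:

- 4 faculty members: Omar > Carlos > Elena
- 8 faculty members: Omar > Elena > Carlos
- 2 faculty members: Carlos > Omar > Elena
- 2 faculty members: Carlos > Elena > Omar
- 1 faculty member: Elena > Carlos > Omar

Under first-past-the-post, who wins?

Omar

First-place votes: Carlos 4, Elena 1, Omar 12.
Omar has the most first-place votes.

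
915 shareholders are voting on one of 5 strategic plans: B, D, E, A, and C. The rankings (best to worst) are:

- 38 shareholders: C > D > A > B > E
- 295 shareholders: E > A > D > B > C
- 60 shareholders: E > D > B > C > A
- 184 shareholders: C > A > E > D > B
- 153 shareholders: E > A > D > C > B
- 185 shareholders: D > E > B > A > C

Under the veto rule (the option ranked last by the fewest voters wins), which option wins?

D

Last-place votes: B 337, D 0, E 38, A 60, C 480.
D is ranked last by the fewest voters, so D wins.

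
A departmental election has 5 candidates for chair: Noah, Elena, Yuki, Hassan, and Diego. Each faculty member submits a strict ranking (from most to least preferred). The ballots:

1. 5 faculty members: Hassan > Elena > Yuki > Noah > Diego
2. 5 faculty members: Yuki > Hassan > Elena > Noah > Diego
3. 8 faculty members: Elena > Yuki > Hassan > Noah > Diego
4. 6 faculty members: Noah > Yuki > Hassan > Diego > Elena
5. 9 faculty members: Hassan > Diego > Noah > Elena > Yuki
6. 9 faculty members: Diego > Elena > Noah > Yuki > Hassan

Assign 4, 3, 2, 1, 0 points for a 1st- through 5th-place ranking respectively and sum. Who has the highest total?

Hassan

Noah: 5·1 + 5·1 + 8·1 + 6·4 + 9·2 + 9·2 = 78
Elena: 5·3 + 5·2 + 8·4 + 6·0 + 9·1 + 9·3 = 93
Yuki: 5·2 + 5·4 + 8·3 + 6·3 + 9·0 + 9·1 = 81
Hassan: 5·4 + 5·3 + 8·2 + 6·2 + 9·4 + 9·0 = 99
Diego: 5·0 + 5·0 + 8·0 + 6·1 + 9·3 + 9·4 = 69
Hassan has the highest Borda score (99).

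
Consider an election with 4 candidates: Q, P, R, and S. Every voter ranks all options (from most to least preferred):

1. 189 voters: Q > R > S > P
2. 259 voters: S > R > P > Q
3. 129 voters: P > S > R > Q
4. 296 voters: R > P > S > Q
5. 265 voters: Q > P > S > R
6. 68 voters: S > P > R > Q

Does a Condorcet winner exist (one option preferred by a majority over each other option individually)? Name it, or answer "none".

Checking pairwise contests:
P beats Q 752–454.
R beats P 744–462.
S beats R 721–485.
P beats S 690–516.
Every option loses at least one head-to-head, so there is no Condorcet winner.

none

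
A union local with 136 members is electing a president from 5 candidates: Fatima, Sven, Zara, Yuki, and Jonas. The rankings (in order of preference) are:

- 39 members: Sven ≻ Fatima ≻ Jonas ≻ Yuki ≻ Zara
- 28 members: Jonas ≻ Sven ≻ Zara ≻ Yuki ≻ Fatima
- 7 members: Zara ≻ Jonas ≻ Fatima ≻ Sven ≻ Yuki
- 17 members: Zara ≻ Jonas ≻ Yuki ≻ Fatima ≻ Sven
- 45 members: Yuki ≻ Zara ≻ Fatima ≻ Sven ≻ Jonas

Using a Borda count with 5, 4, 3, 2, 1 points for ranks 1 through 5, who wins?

Sven

Fatima: 39·4 + 28·1 + 7·3 + 17·2 + 45·3 = 374
Sven: 39·5 + 28·4 + 7·2 + 17·1 + 45·2 = 428
Zara: 39·1 + 28·3 + 7·5 + 17·5 + 45·4 = 423
Yuki: 39·2 + 28·2 + 7·1 + 17·3 + 45·5 = 417
Jonas: 39·3 + 28·5 + 7·4 + 17·4 + 45·1 = 398
Sven has the highest Borda score (428).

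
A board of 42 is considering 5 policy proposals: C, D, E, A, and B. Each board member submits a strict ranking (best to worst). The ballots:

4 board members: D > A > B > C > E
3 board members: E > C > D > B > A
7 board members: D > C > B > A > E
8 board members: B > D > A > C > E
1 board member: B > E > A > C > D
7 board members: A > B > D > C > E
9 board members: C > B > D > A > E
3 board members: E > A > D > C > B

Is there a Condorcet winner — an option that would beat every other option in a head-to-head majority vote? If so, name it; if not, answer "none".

none

Checking pairwise contests:
D beats C 29–13.
B beats D 25–17.
C beats E 35–7.
D beats A 31–11.
C beats B 22–20.
Every option loses at least one head-to-head, so there is no Condorcet winner.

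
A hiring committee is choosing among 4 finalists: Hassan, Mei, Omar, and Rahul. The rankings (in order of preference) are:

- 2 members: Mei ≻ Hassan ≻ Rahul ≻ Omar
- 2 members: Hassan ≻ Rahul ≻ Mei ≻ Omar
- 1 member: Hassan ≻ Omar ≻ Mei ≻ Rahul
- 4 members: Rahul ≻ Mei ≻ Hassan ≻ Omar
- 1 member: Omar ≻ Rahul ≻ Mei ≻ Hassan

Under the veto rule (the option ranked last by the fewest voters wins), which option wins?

Last-place votes: Hassan 1, Mei 0, Omar 8, Rahul 1.
Mei is ranked last by the fewest voters, so Mei wins.

Mei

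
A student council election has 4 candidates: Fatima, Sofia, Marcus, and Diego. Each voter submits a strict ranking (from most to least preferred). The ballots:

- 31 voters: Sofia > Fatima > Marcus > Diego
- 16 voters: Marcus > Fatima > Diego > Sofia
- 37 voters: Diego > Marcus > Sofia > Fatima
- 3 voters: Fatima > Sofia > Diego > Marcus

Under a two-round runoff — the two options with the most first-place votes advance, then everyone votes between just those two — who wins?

Round 1 first-place votes: Fatima 3, Sofia 31, Marcus 16, Diego 37.
Diego and Sofia advance.
Runoff: Diego is preferred to Sofia by 53 voters; Sofia by 34.
Diego wins the runoff.

Diego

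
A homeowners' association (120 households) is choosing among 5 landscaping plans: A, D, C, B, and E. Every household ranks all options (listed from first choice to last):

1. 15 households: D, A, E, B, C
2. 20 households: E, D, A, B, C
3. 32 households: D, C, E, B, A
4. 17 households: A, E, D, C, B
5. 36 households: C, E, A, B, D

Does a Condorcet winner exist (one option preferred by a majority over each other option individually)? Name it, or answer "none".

none

Checking pairwise contests:
D beats A 67–53.
E beats D 73–47.
D beats C 84–36.
A beats B 88–32.
C beats E 68–52.
Every option loses at least one head-to-head, so there is no Condorcet winner.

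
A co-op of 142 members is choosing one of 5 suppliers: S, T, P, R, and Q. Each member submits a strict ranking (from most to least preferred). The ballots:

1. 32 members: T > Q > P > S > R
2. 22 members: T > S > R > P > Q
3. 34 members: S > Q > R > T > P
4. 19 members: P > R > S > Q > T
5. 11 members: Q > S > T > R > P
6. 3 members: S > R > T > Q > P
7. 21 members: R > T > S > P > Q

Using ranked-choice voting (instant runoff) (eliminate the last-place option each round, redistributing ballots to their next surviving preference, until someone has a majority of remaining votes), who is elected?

Round 1: S 37, T 54, P 19, R 21, Q 11. Eliminate Q.
Round 2: S 48, T 54, P 19, R 21. Eliminate P.
Round 3: S 48, T 54, R 40. Eliminate R.
Round 4: S 67, T 75. T has a majority.

T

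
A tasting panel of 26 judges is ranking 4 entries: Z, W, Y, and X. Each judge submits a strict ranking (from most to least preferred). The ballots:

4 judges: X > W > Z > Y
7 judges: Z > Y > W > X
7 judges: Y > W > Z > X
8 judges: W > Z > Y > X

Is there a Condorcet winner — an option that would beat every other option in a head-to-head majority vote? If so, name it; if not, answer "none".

none

Checking pairwise contests:
W beats Z 19–7.
Y beats W 14–12.
Z beats Y 19–7.
Z beats X 22–4.
Every option loses at least one head-to-head, so there is no Condorcet winner.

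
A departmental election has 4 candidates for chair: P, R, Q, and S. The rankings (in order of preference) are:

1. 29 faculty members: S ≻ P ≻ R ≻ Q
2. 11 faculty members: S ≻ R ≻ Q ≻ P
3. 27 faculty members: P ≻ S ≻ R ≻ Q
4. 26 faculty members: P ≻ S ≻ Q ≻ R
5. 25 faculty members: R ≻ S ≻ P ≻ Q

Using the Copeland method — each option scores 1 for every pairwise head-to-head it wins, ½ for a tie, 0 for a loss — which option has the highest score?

S

P: beats R and Q; loses to S → score 2.
R: beats Q; loses to P and S → score 1.
Q: loses to P, R, and S → score 0.
S: beats P, R, and Q → score 3.
S has the best pairwise record.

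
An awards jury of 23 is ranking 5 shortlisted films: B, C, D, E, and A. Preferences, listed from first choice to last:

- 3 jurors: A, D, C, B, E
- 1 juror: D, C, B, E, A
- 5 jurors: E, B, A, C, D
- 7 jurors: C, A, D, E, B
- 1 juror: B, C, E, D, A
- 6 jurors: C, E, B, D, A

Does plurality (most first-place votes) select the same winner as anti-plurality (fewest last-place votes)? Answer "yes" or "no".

yes

Plurality — first-place votes: B 1, C 13, D 1, E 5, A 3. Winner: C.
Anti-plurality — last-place votes: B 7, C 0, D 5, E 3, A 8. Winner: C.
The two methods agree.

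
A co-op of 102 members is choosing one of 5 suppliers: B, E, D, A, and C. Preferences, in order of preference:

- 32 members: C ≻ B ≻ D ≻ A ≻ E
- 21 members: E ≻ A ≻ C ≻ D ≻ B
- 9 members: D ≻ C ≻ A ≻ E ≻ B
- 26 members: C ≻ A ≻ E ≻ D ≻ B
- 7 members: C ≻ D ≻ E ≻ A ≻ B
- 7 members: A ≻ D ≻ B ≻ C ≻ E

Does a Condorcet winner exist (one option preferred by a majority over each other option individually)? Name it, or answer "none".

C

C vs B: 95–7 for C.
C vs E: 81–21 for C.
C vs D: 86–16 for C.
C vs A: 74–28 for C.
C beats every other option head-to-head.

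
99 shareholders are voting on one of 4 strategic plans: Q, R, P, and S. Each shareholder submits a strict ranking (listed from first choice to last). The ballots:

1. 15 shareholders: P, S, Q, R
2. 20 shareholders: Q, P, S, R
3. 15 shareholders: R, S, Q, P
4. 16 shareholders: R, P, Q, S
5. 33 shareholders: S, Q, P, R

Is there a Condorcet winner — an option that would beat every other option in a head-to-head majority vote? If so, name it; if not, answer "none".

Checking pairwise contests:
S beats Q 63–36.
Q beats R 68–31.
Q beats P 68–31.
P beats S 51–48.
Every option loses at least one head-to-head, so there is no Condorcet winner.

none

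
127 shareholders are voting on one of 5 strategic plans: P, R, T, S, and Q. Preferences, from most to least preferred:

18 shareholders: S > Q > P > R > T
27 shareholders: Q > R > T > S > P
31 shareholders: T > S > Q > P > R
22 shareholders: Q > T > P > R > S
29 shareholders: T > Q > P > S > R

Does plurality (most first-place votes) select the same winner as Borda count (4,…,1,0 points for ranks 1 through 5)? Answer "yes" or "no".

no

Plurality — first-place votes: P 0, R 0, T 60, S 18, Q 49. Winner: T.
Borda — scores: P 169, R 121, T 360, S 221, Q 399. Winner: Q.
The two methods disagree.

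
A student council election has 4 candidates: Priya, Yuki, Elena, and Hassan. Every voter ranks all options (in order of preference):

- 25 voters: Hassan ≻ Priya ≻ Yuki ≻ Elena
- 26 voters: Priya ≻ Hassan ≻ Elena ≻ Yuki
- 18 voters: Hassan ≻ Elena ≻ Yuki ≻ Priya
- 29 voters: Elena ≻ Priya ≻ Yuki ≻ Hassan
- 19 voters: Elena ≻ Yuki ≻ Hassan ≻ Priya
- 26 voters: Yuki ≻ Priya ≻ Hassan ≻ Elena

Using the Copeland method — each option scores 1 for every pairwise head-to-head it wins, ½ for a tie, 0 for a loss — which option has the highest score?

Priya: beats Yuki, Elena, and Hassan → score 3.
Yuki: beats Hassan; loses to Priya and Elena → score 1.
Elena: beats Yuki; loses to Priya and Hassan → score 1.
Hassan: beats Elena; loses to Priya and Yuki → score 1.
Priya has the best pairwise record.

Priya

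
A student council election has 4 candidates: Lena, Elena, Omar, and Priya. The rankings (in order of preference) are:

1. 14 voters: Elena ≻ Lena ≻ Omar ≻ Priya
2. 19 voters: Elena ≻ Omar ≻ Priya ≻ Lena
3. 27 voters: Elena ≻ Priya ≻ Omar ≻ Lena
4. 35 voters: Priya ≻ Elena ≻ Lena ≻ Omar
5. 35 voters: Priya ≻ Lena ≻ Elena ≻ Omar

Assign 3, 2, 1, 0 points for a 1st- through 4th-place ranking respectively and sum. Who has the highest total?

Lena: 14·2 + 19·0 + 27·0 + 35·1 + 35·2 = 133
Elena: 14·3 + 19·3 + 27·3 + 35·2 + 35·1 = 285
Omar: 14·1 + 19·2 + 27·1 + 35·0 + 35·0 = 79
Priya: 14·0 + 19·1 + 27·2 + 35·3 + 35·3 = 283
Elena has the highest Borda score (285).

Elena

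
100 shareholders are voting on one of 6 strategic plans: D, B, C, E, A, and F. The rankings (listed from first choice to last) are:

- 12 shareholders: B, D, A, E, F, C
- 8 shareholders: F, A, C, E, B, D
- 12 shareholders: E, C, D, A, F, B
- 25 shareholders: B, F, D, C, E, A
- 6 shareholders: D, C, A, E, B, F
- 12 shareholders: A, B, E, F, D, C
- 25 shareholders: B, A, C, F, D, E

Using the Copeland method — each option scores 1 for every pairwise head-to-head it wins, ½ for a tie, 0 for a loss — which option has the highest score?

B

D: beats C, E, and A; loses to B and F → score 3.
B: beats D, C, E, A, and F → score 5.
C: beats E; loses to D, B, A, and F → score 1.
E: loses to D, B, C, A, and F → score 0.
A: beats C, E, and F; loses to D and B → score 3.
F: beats D, C, and E; loses to B and A → score 3.
B has the best pairwise record.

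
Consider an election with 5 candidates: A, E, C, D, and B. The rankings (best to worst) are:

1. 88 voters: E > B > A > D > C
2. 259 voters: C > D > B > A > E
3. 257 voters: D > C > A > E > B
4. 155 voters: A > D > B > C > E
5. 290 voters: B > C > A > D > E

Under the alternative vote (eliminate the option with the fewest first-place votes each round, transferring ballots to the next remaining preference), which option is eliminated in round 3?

C

Round 1: A 155, E 88, C 259, D 257, B 290. Eliminate E.
Round 2: A 155, C 259, D 257, B 378. Eliminate A.
Round 3: C 259, D 412, B 378. Eliminate C.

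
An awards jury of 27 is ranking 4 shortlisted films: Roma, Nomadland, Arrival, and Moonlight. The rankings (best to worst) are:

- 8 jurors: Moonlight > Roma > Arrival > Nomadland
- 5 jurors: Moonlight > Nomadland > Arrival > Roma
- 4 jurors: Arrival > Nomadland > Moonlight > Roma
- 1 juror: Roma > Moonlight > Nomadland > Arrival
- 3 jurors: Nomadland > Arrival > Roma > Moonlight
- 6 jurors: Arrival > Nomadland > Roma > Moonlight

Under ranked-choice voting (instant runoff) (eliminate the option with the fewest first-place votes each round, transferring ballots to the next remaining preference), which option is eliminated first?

Round 1: Roma 1, Nomadland 3, Arrival 10, Moonlight 13. Eliminate Roma.

Roma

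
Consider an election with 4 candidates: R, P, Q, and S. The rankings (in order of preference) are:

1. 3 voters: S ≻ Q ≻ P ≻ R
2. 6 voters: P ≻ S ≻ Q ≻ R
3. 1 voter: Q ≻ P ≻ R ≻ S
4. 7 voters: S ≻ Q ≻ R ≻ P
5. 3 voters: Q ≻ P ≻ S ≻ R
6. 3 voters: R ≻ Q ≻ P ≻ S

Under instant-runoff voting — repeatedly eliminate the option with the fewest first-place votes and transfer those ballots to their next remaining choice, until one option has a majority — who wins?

S

Round 1: R 3, P 6, Q 4, S 10. Eliminate R.
Round 2: P 6, Q 7, S 10. Eliminate P.
Round 3: Q 7, S 16. S has a majority.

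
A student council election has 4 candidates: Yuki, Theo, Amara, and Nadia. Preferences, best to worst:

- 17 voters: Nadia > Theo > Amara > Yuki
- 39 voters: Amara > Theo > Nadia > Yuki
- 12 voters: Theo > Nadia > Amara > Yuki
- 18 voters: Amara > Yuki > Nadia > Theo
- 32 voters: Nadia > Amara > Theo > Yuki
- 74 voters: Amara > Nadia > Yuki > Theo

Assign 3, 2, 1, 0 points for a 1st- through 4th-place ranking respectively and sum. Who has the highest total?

Amara

Yuki: 17·0 + 39·0 + 12·0 + 18·2 + 32·0 + 74·1 = 110
Theo: 17·2 + 39·2 + 12·3 + 18·0 + 32·1 + 74·0 = 180
Amara: 17·1 + 39·3 + 12·1 + 18·3 + 32·2 + 74·3 = 486
Nadia: 17·3 + 39·1 + 12·2 + 18·1 + 32·3 + 74·2 = 376
Amara has the highest Borda score (486).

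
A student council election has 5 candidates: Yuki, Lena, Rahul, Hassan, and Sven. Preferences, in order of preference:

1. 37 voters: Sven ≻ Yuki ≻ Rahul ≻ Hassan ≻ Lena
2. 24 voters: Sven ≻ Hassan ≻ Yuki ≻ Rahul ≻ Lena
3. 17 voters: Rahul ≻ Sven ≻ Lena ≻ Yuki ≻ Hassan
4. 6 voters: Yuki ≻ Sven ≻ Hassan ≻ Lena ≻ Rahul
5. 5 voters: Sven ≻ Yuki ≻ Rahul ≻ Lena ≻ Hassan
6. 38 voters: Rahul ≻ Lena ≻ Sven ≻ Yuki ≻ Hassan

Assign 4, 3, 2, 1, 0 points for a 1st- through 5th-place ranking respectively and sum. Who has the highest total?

Yuki: 37·3 + 24·2 + 17·1 + 6·4 + 5·3 + 38·1 = 253
Lena: 37·0 + 24·0 + 17·2 + 6·1 + 5·1 + 38·3 = 159
Rahul: 37·2 + 24·1 + 17·4 + 6·0 + 5·2 + 38·4 = 328
Hassan: 37·1 + 24·3 + 17·0 + 6·2 + 5·0 + 38·0 = 121
Sven: 37·4 + 24·4 + 17·3 + 6·3 + 5·4 + 38·2 = 409
Sven has the highest Borda score (409).

Sven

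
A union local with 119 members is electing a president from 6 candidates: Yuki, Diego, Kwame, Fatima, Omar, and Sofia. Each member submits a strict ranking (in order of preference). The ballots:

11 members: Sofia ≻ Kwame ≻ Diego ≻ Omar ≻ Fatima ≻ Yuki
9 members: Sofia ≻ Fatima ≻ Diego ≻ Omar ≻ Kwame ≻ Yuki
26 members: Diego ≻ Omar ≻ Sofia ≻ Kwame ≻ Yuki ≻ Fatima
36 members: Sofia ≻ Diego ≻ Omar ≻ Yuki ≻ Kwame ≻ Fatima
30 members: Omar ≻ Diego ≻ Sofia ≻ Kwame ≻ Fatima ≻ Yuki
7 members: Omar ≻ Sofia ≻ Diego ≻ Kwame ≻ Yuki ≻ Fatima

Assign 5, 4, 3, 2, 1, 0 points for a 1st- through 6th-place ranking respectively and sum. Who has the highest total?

Yuki: 11·0 + 9·0 + 26·1 + 36·2 + 30·0 + 7·1 = 105
Diego: 11·3 + 9·3 + 26·5 + 36·4 + 30·4 + 7·3 = 475
Kwame: 11·4 + 9·1 + 26·2 + 36·1 + 30·2 + 7·2 = 215
Fatima: 11·1 + 9·4 + 26·0 + 36·0 + 30·1 + 7·0 = 77
Omar: 11·2 + 9·2 + 26·4 + 36·3 + 30·5 + 7·5 = 437
Sofia: 11·5 + 9·5 + 26·3 + 36·5 + 30·3 + 7·4 = 476
Sofia has the highest Borda score (476).

Sofia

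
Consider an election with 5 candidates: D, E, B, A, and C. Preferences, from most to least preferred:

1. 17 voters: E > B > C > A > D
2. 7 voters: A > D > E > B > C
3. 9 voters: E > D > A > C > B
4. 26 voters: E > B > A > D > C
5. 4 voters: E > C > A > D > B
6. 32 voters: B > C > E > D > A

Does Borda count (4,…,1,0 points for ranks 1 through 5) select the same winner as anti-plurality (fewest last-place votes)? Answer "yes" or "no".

Borda — scores: D 110, E 302, B 264, A 123, C 151. Winner: E.
Anti-plurality — last-place votes: D 17, E 0, B 13, A 32, C 33. Winner: E.
The two methods agree.

yes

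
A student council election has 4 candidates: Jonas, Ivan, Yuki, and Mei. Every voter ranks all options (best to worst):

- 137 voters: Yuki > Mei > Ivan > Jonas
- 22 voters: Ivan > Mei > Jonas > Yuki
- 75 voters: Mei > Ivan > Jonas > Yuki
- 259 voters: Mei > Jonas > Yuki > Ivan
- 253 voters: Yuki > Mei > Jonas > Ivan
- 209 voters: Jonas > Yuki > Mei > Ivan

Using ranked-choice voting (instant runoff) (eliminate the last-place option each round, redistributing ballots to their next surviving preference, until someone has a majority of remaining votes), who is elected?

Yuki

Round 1: Jonas 209, Ivan 22, Yuki 390, Mei 334. Eliminate Ivan.
Round 2: Jonas 209, Yuki 390, Mei 356. Eliminate Jonas.
Round 3: Yuki 599, Mei 356. Yuki has a majority.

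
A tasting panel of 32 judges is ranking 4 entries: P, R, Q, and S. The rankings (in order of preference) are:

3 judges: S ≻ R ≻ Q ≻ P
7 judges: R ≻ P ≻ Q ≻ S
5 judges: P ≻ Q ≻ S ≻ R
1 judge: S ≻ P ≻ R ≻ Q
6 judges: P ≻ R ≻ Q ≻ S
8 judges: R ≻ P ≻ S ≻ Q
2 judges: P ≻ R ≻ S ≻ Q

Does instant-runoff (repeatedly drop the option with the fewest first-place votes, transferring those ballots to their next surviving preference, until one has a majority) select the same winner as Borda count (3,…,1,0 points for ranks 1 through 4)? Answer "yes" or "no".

no

Instant-runoff — R1 P 13, R 15, Q 0, S 4 (Q out); R2 P 13, R 15, S 4 (S out); R3 P 14, R 18 (R winner). Winner: R.
Borda — scores: P 71, R 68, Q 26, S 27. Winner: P.
The two methods disagree.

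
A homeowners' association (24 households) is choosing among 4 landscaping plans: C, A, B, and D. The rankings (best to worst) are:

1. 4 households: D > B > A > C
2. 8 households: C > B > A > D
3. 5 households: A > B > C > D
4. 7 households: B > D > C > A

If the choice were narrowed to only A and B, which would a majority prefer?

B

Voters preferring A to B: 5; preferring B to A: 19.
B wins the head-to-head.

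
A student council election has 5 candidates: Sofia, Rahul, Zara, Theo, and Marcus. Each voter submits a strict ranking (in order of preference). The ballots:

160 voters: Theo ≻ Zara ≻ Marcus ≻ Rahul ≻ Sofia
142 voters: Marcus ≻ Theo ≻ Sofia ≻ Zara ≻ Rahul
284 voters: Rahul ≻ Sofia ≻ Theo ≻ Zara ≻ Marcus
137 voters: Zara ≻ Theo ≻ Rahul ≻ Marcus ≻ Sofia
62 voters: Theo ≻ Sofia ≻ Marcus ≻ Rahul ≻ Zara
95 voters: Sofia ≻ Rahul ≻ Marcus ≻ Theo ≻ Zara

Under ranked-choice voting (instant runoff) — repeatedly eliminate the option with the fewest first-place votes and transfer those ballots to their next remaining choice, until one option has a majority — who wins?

Theo

Round 1: Sofia 95, Rahul 284, Zara 137, Theo 222, Marcus 142. Eliminate Sofia.
Round 2: Rahul 379, Zara 137, Theo 222, Marcus 142. Eliminate Zara.
Round 3: Rahul 379, Theo 359, Marcus 142. Eliminate Marcus.
Round 4: Rahul 379, Theo 501. Theo has a majority.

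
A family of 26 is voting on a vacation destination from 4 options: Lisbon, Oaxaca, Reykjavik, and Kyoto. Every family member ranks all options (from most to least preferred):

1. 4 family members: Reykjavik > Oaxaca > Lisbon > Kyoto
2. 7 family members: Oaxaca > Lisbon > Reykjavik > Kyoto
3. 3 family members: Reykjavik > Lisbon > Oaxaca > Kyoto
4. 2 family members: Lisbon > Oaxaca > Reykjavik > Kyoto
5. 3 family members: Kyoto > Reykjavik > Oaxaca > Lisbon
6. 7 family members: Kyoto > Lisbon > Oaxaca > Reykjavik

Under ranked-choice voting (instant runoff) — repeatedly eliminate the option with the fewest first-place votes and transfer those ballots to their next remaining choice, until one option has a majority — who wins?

Round 1: Lisbon 2, Oaxaca 7, Reykjavik 7, Kyoto 10. Eliminate Lisbon.
Round 2: Oaxaca 9, Reykjavik 7, Kyoto 10. Eliminate Reykjavik.
Round 3: Oaxaca 16, Kyoto 10. Oaxaca has a majority.

Oaxaca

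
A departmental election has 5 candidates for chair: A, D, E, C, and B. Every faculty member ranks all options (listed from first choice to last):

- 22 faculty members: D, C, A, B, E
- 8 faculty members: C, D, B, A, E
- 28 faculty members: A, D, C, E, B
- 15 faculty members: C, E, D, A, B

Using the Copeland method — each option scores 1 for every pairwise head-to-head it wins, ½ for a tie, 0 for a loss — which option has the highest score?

A: beats E and B; loses to D and C → score 2.
D: beats A, E, C, and B → score 4.
E: beats B; loses to A, D, and C → score 1.
C: beats A, E, and B; loses to D → score 3.
B: loses to A, D, E, and C → score 0.
D has the best pairwise record.

D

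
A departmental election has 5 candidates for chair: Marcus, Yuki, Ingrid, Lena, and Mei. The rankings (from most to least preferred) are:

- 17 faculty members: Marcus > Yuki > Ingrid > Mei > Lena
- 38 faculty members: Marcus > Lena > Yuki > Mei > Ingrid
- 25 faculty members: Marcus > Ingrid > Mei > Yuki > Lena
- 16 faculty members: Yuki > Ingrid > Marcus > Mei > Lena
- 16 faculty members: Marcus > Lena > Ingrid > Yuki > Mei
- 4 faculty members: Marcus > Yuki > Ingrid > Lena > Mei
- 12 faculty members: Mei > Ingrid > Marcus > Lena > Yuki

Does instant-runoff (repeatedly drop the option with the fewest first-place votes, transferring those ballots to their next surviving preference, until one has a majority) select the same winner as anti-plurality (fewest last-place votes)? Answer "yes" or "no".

Instant-runoff — R1 Marcus 100, Yuki 16, Ingrid 0, Lena 0, Mei 12 (Marcus winner). Winner: Marcus.
Anti-plurality — last-place votes: Marcus 0, Yuki 12, Ingrid 38, Lena 58, Mei 20. Winner: Marcus.
The two methods agree.

yes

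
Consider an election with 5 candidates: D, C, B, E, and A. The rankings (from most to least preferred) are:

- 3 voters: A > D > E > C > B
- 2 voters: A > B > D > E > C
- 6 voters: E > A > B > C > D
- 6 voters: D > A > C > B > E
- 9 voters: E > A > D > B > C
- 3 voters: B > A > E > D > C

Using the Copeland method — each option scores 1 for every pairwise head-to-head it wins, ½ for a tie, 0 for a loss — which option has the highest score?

E

D: beats C and B; loses to E and A → score 2.
C: loses to D, B, E, and A → score 0.
B: beats C; loses to D, E, and A → score 1.
E: beats D, C, B, and A → score 4.
A: beats D, C, and B; loses to E → score 3.
E has the best pairwise record.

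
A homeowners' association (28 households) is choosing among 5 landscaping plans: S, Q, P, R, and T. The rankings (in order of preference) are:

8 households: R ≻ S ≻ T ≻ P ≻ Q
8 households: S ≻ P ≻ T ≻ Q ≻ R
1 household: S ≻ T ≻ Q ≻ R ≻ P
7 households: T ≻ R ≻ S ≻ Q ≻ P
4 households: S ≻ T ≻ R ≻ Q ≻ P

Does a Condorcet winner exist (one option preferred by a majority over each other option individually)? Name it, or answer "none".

none

Checking pairwise contests:
R beats S 15–13.
S beats Q 28–0.
S beats P 28–0.
T beats R 20–8.
S beats T 21–7.
Every option loses at least one head-to-head, so there is no Condorcet winner.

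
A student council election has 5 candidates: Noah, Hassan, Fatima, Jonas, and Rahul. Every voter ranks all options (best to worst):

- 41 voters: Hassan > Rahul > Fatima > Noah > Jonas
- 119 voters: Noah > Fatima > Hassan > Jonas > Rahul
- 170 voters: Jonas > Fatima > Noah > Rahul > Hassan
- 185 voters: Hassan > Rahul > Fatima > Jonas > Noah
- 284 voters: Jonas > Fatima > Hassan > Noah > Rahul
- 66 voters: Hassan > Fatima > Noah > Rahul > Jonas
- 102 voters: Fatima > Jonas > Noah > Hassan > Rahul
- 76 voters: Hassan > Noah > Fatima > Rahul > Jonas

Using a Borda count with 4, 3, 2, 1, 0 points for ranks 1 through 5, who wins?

Noah: 41·1 + 119·4 + 170·2 + 185·0 + 284·1 + 66·2 + 102·2 + 76·3 = 1705
Hassan: 41·4 + 119·2 + 170·0 + 185·4 + 284·2 + 66·4 + 102·1 + 76·4 = 2380
Fatima: 41·2 + 119·3 + 170·3 + 185·2 + 284·3 + 66·3 + 102·4 + 76·2 = 2929
Jonas: 41·0 + 119·1 + 170·4 + 185·1 + 284·4 + 66·0 + 102·3 + 76·0 = 2426
Rahul: 41·3 + 119·0 + 170·1 + 185·3 + 284·0 + 66·1 + 102·0 + 76·1 = 990
Fatima has the highest Borda score (2929).

Fatima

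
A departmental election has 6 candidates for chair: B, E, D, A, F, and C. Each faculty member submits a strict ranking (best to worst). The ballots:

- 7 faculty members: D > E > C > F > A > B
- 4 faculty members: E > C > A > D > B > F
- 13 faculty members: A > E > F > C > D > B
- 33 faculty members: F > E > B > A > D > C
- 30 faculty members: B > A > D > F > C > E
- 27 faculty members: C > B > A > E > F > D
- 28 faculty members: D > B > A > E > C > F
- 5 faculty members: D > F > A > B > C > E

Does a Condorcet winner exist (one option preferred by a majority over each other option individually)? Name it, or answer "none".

B vs E: 90–57 for B.
B vs D: 90–57 for B.
B vs A: 118–29 for B.
B vs F: 89–58 for B.
B vs C: 96–51 for B.
B beats every other option head-to-head.

B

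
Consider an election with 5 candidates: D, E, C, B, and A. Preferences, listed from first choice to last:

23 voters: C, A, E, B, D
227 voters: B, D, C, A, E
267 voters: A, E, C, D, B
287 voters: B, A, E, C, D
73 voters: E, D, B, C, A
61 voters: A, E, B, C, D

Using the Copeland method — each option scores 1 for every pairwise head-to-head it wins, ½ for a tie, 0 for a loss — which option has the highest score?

B

D: loses to E, C, B, and A → score 0.
E: beats D and C; loses to B and A → score 2.
C: beats D; loses to E, B, and A → score 1.
B: beats D, E, C, and A → score 4.
A: beats D, E, and C; loses to B → score 3.
B has the best pairwise record.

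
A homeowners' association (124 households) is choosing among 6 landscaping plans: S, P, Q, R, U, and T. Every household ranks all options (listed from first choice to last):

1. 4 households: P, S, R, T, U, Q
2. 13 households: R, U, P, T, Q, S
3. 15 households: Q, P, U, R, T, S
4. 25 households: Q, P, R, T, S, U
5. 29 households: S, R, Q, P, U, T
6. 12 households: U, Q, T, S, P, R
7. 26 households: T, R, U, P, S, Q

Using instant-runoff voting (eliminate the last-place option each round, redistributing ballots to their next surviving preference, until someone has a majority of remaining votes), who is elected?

Round 1: S 29, P 4, Q 40, R 13, U 12, T 26. Eliminate P.
Round 2: S 33, Q 40, R 13, U 12, T 26. Eliminate U.
Round 3: S 33, Q 52, R 13, T 26. Eliminate R.
Round 4: S 33, Q 52, T 39. Eliminate S.
Round 5: Q 81, T 43. Q has a majority.

Q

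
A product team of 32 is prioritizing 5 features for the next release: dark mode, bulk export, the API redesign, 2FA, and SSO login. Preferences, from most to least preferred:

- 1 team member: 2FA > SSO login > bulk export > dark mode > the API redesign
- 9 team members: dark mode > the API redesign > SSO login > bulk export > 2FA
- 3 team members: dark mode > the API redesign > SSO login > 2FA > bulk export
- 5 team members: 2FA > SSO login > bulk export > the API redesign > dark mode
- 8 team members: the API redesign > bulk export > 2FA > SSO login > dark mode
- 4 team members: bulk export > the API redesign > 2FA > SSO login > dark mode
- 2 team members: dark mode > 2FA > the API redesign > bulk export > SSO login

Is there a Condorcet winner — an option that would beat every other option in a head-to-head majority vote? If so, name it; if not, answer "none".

the API redesign

the API redesign vs dark mode: 17–15 for the API redesign.
the API redesign vs bulk export: 22–10 for the API redesign.
the API redesign vs 2FA: 24–8 for the API redesign.
the API redesign vs SSO login: 26–6 for the API redesign.
the API redesign beats every other option head-to-head.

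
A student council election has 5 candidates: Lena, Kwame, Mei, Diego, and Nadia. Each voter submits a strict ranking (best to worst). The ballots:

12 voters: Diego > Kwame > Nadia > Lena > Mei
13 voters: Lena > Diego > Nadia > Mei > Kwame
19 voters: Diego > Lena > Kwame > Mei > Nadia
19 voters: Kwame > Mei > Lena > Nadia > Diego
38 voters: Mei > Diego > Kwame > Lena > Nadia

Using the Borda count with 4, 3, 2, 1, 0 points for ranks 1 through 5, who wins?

Lena: 12·1 + 13·4 + 19·3 + 19·2 + 38·1 = 197
Kwame: 12·3 + 13·0 + 19·2 + 19·4 + 38·2 = 226
Mei: 12·0 + 13·1 + 19·1 + 19·3 + 38·4 = 241
Diego: 12·4 + 13·3 + 19·4 + 19·0 + 38·3 = 277
Nadia: 12·2 + 13·2 + 19·0 + 19·1 + 38·0 = 69
Diego has the highest Borda score (277).

Diego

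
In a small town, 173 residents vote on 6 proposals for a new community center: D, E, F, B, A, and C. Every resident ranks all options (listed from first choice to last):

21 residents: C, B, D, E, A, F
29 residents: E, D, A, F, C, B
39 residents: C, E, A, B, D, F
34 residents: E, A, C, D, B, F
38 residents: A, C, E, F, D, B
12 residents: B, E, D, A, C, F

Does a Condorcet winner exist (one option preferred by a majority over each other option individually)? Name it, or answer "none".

Checking pairwise contests:
E beats D 152–21.
C beats E 98–75.
D beats F 135–38.
D beats B 101–72.
E beats A 135–38.
A beats C 113–60.
Every option loses at least one head-to-head, so there is no Condorcet winner.

none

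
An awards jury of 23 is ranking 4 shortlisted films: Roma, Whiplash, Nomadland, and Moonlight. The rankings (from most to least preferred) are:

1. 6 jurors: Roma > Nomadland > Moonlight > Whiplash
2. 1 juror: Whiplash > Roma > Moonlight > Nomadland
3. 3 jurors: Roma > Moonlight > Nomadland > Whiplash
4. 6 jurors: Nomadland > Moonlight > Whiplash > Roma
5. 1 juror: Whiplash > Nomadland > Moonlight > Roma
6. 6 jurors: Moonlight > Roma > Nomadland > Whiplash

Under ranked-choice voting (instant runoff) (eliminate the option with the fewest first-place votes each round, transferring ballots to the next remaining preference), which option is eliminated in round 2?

Round 1: Roma 9, Whiplash 2, Nomadland 6, Moonlight 6. Eliminate Whiplash.
Round 2: Roma 10, Nomadland 7, Moonlight 6. Eliminate Moonlight.

Moonlight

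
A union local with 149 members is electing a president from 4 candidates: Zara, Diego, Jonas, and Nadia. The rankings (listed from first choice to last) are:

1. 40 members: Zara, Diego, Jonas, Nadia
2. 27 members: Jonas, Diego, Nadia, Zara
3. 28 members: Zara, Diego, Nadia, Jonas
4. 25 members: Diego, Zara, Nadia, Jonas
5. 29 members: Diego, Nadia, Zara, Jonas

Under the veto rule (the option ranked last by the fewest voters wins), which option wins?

Diego

Last-place votes: Zara 27, Diego 0, Jonas 82, Nadia 40.
Diego is ranked last by the fewest voters, so Diego wins.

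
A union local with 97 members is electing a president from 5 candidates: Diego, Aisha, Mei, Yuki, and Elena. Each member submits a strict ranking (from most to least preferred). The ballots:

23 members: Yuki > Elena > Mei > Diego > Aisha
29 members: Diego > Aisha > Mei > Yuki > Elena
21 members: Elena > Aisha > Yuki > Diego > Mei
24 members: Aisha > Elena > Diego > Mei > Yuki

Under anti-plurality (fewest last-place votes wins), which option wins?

Last-place votes: Diego 0, Aisha 23, Mei 21, Yuki 24, Elena 29.
Diego is ranked last by the fewest voters, so Diego wins.

Diego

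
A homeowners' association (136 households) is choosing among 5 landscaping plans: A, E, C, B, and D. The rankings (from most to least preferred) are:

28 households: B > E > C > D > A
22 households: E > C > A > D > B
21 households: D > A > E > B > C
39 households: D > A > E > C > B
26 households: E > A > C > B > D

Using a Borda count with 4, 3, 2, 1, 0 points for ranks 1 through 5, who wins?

E

A: 28·0 + 22·2 + 21·3 + 39·3 + 26·3 = 302
E: 28·3 + 22·4 + 21·2 + 39·2 + 26·4 = 396
C: 28·2 + 22·3 + 21·0 + 39·1 + 26·2 = 213
B: 28·4 + 22·0 + 21·1 + 39·0 + 26·1 = 159
D: 28·1 + 22·1 + 21·4 + 39·4 + 26·0 = 290
E has the highest Borda score (396).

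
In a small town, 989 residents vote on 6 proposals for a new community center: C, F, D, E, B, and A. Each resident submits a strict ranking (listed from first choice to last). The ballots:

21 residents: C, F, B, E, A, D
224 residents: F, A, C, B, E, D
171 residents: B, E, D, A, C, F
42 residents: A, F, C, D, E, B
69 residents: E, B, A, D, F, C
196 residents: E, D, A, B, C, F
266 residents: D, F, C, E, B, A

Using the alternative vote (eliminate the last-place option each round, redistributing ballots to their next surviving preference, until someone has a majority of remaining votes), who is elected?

Round 1: C 21, F 224, D 266, E 265, B 171, A 42. Eliminate C.
Round 2: F 245, D 266, E 265, B 171, A 42. Eliminate A.
Round 3: F 287, D 266, E 265, B 171. Eliminate B.
Round 4: F 287, D 266, E 436. Eliminate D.
Round 5: F 553, E 436. F has a majority.

F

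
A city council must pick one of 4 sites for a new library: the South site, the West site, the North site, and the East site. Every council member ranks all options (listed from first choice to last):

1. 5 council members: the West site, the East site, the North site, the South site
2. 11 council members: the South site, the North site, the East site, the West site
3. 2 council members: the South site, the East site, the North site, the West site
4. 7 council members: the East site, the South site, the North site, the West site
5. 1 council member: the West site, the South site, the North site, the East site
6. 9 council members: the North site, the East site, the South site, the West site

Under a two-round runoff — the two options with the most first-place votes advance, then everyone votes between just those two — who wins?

Round 1 first-place votes: the South site 13, the West site 6, the North site 9, the East site 7.
the South site and the North site advance.
Runoff: the South site is preferred to the North site by 21 voters; the North site by 14.
the South site wins the runoff.

the South site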